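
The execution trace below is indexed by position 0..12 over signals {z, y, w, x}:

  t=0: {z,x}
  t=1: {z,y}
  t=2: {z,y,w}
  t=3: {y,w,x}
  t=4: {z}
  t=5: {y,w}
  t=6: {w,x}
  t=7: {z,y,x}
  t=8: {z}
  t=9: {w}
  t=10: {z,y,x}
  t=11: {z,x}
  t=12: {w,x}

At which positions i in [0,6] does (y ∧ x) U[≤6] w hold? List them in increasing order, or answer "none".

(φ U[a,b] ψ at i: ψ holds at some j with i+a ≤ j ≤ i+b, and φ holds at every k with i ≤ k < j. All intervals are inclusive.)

Evaluate at each i in [0,6]:
  i=0: ✗ (lhs fails at k=0 before rhs at j=2)
  i=1: ✗ (lhs fails at k=1 before rhs at j=2)
  i=2: ✓ (rhs at j=2)
  i=3: ✓ (rhs at j=3)
  i=4: ✗ (lhs fails at k=4 before rhs at j=5)
  i=5: ✓ (rhs at j=5)
  i=6: ✓ (rhs at j=6)

2, 3, 5, 6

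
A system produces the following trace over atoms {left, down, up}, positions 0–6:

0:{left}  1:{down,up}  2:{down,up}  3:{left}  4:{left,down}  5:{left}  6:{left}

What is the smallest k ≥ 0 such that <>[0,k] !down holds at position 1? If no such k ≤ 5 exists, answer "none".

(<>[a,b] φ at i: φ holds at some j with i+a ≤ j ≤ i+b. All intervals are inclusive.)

Scan j = 1,2,… for !down:
  j=1: fails
  j=2: fails
  j=3: holds
First hit at j=3, so smallest k = 3-1 = 2.

2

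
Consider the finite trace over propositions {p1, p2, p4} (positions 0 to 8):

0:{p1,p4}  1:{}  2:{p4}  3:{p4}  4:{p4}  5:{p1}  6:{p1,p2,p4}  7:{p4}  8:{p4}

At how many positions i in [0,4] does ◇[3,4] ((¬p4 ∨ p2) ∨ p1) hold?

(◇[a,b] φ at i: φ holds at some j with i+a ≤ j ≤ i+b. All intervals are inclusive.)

3

Evaluate at each i in [0,4]:
  i=0: ✗ (none in [3,4])
  i=1: ✓ (witness j=5)
  i=2: ✓ (witness j=5)
  i=3: ✓ (witness j=6)
  i=4: ✗ (none in [7,8])
Positions where it holds: {1, 2, 3} → 3.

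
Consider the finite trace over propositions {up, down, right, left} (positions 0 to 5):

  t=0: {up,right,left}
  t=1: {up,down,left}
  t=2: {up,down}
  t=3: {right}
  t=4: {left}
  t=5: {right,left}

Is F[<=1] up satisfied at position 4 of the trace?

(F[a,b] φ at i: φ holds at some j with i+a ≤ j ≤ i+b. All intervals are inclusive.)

False

Check up at each j in [4,5]:
  j=4: false
  j=5: false
No position in the window satisfies it → formula fails.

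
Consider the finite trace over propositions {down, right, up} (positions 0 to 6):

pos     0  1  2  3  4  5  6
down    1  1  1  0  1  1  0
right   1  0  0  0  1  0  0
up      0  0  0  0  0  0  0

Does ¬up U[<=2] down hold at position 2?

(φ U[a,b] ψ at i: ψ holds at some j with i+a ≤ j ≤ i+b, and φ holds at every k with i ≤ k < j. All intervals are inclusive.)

Need some j in [2,4] with down, and ¬up at every k in [2,j-1].
  j=2: down holds; no prefix to check → satisfied.

Yes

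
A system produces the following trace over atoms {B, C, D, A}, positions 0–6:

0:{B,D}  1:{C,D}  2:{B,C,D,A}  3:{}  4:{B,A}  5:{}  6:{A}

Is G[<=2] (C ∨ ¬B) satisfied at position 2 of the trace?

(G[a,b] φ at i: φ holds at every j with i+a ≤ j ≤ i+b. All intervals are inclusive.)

No

Check (C ∨ ¬B) at every j in [2,4]:
  j=2: true
  j=3: true
  j=4: false
Fails at j=4 → formula fails.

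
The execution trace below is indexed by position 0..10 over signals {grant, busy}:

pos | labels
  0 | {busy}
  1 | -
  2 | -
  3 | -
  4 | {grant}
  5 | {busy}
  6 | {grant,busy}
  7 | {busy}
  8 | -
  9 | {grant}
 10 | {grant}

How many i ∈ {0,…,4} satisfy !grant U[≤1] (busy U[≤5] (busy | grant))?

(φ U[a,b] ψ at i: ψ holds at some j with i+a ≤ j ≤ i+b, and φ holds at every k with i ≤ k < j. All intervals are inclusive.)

3

Evaluate at each i in [0,4]:
  i=0: ✓ (rhs at j=0)
  i=1: ✗ (no rhs in [1,2])
  i=2: ✗ (no rhs in [2,3])
  i=3: ✓ (rhs at j=4; lhs holds on [3,3])
  i=4: ✓ (rhs at j=4)
Positions where it holds: {0, 3, 4} → 3.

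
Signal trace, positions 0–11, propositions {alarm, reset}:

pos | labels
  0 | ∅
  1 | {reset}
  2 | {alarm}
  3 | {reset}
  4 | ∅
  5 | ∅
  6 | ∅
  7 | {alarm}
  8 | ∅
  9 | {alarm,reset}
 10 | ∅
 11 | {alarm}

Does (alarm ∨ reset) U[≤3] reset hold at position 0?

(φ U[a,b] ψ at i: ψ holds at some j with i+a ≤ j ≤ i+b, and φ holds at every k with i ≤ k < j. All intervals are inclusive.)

No

Need some j in [0,3] with reset, and (alarm ∨ reset) at every k in [0,j-1].
  j=0: reset false.
  j=1: reset holds, but (alarm ∨ reset) fails at k=0 → not this j.
  j=2: reset false.
  j=3: reset holds, but (alarm ∨ reset) fails at k=0 → not this j.
No j in the window works → until fails.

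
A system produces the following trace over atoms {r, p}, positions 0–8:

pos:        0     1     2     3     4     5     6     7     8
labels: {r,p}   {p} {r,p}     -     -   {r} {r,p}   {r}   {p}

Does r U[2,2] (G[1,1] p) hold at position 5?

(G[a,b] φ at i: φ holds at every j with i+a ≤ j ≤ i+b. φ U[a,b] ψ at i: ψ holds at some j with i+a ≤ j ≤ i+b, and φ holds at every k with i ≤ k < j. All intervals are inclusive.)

True

Need some j in [7,7] with G[1,1] p, and r at every k in [5,j-1].
  j=7: G[1,1] p holds; r holds at every k in [5,6] → satisfied.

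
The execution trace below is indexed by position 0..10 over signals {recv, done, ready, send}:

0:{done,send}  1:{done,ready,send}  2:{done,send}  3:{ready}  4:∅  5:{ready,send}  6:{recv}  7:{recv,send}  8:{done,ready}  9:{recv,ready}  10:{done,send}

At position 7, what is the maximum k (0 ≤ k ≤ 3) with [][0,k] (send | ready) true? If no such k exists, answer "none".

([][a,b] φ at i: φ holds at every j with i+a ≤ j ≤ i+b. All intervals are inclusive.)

3

(send | ready) must hold from j=7 onward; find where it first fails.
  j=7: holds
  j=8: holds
  j=9: holds
  j=10: holds
Holds through j=10; largest k = 3.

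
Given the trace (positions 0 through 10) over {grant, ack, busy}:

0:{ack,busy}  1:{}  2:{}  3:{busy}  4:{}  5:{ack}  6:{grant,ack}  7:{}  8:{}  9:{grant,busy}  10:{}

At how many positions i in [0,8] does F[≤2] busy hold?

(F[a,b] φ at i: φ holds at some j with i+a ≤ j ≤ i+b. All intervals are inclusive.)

Evaluate at each i in [0,8]:
  i=0: ✓ (witness j=0)
  i=1: ✓ (witness j=3)
  i=2: ✓ (witness j=3)
  i=3: ✓ (witness j=3)
  i=4: ✗ (none in [4,6])
  i=5: ✗ (none in [5,7])
  i=6: ✗ (none in [6,8])
  i=7: ✓ (witness j=9)
  i=8: ✓ (witness j=9)
Positions where it holds: {0, 1, 2, 3, 7, 8} → 6.

6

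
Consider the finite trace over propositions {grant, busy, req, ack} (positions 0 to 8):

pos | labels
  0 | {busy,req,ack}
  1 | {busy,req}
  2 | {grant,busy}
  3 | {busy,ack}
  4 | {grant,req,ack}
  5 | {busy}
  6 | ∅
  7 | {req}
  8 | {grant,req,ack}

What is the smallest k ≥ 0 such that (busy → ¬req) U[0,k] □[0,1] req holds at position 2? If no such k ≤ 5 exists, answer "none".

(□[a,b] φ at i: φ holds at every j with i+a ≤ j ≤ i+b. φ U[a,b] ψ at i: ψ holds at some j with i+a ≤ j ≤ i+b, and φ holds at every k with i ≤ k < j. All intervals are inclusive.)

Need earliest j ≥ 2 with □[0,1] req, and (busy → ¬req) at every k in [2,j-1].
  j=2: rhs fails.
  j=3: rhs fails.
  j=4: rhs fails.
  j=5: rhs fails.
  j=6: rhs fails.
  j=7: rhs holds; lhs holds on [2,6]. k = 5.

5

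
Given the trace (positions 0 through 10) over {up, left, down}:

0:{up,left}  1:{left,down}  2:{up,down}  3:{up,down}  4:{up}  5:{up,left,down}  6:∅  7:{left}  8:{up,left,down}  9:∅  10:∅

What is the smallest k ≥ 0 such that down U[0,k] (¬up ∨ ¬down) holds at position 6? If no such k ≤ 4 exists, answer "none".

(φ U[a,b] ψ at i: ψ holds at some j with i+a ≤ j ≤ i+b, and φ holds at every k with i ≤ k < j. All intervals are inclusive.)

Need earliest j ≥ 6 with (¬up ∨ ¬down), and down at every k in [6,j-1].
  j=6: rhs holds (empty prefix). k = 0.

0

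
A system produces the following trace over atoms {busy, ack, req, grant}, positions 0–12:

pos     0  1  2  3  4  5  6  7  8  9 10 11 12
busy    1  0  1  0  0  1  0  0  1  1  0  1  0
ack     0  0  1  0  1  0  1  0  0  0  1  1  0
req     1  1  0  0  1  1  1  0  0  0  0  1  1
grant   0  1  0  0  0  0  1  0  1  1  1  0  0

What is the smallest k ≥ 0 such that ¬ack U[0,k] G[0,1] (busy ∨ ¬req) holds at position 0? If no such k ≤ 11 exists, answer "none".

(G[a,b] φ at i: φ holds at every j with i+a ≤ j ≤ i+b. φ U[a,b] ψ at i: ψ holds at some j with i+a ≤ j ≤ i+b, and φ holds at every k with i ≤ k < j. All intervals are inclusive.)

Need earliest j ≥ 0 with G[0,1] (busy ∨ ¬req), and ¬ack at every k in [0,j-1].
  j=0: rhs fails.
  j=1: rhs fails.
  j=2: rhs holds; lhs holds on [0,1]. k = 2.

2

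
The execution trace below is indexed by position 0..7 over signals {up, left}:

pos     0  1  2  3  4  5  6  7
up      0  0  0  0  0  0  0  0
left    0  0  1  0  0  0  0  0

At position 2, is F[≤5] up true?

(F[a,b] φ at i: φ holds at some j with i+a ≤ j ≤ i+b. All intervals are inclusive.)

Does not hold

Check up at each j in [2,7]:
  j=2: false
  j=3: false
  j=4: false
  j=5: false
  j=6: false
  j=7: false
No position in the window satisfies it → formula fails.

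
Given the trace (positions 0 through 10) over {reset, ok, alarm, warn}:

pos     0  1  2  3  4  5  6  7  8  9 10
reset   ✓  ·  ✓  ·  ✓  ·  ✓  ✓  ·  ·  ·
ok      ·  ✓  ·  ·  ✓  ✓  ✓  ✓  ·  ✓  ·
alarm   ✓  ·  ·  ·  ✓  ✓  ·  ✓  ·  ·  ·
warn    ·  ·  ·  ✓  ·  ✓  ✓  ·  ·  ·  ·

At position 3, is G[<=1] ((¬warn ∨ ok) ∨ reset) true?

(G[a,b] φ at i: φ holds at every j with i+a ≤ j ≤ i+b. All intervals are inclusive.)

Check ((¬warn ∨ ok) ∨ reset) at every j in [3,4]:
  j=3: false
  j=4: true
Fails at j=3 → formula fails.

No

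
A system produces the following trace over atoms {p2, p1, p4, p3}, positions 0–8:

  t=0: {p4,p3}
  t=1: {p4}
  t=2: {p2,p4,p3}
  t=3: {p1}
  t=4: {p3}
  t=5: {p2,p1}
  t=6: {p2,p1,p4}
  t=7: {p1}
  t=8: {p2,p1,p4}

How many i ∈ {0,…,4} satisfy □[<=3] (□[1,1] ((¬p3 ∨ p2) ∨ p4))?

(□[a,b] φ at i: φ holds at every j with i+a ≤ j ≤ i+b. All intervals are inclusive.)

Evaluate at each i in [0,4]:
  i=0: ✗ (fails at j=3)
  i=1: ✗ (fails at j=3)
  i=2: ✗ (fails at j=3)
  i=3: ✗ (fails at j=3)
  i=4: ✓ (all of [4,7])
Positions where it holds: {4} → 1.

1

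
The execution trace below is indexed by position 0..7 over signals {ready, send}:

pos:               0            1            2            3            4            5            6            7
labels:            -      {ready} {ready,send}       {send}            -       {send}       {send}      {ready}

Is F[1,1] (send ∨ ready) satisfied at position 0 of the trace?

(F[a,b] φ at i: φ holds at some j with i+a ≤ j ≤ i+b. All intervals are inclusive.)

Check (send ∨ ready) at each j in [1,1]:
  j=1: true
Found at j=1 → formula holds.

True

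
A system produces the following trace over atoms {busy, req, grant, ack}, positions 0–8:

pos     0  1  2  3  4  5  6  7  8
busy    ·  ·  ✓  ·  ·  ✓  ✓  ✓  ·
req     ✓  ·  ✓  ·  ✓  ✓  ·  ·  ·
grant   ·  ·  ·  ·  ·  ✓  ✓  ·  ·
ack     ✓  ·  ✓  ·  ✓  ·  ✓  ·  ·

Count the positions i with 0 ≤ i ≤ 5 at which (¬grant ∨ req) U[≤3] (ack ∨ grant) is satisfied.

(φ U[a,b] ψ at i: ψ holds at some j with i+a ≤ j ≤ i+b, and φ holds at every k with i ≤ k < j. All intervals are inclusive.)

Evaluate at each i in [0,5]:
  i=0: ✓ (rhs at j=0)
  i=1: ✓ (rhs at j=2; lhs holds on [1,1])
  i=2: ✓ (rhs at j=2)
  i=3: ✓ (rhs at j=4; lhs holds on [3,3])
  i=4: ✓ (rhs at j=4)
  i=5: ✓ (rhs at j=5)
Positions where it holds: {0, 1, 2, 3, 4, 5} → 6.

6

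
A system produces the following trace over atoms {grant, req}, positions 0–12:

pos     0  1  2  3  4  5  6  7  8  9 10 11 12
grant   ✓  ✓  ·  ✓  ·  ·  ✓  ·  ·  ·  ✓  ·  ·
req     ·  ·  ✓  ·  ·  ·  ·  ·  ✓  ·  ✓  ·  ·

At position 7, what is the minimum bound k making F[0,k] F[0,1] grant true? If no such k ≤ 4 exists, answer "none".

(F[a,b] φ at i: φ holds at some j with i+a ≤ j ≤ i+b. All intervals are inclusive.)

Scan j = 7,8,… for F[0,1] grant:
  j=7: fails
  j=8: fails
  j=9: holds
First hit at j=9, so smallest k = 9-7 = 2.

2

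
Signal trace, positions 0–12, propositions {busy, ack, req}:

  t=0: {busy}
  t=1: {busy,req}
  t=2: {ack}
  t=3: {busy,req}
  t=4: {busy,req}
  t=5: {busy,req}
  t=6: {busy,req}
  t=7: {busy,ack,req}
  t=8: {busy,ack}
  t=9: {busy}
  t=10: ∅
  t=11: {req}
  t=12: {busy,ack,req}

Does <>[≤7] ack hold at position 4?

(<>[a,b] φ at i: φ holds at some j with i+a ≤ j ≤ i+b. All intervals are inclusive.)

Check ack at each j in [4,11]:
  j=4: false
  j=5: false
  j=6: false
  j=7: true
  j=8: true
  j=9: false
  j=10: false
  j=11: false
Found at j=7 → formula holds.

Yes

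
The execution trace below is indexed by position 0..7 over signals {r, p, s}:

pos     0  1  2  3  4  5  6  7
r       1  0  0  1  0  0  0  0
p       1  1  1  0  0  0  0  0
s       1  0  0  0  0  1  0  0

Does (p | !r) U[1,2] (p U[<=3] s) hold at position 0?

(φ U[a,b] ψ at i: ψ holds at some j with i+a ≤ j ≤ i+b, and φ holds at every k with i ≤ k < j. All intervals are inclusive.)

Need some j in [1,2] with (p U[<=3] s), and (p | !r) at every k in [0,j-1].
  j=1: (p U[<=3] s) — fails.
  j=2: (p U[<=3] s) — fails.
No j in the window works → until fails.

Does not hold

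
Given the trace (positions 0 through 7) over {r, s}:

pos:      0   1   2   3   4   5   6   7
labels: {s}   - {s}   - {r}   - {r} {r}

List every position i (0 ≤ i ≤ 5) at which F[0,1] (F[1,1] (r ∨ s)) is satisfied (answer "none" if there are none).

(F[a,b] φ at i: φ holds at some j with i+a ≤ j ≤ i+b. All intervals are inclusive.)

0, 1, 2, 3, 4, 5

Evaluate at each i in [0,5]:
  i=0: ✓ (witness j=1)
  i=1: ✓ (witness j=1)
  i=2: ✓ (witness j=3)
  i=3: ✓ (witness j=3)
  i=4: ✓ (witness j=5)
  i=5: ✓ (witness j=5)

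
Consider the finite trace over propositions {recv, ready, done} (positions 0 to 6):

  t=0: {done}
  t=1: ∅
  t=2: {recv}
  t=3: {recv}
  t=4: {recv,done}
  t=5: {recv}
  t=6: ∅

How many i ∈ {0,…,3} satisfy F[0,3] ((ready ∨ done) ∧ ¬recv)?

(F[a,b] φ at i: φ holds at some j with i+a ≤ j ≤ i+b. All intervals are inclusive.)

1

Evaluate at each i in [0,3]:
  i=0: ✓ (witness j=0)
  i=1: ✗ (none in [1,4])
  i=2: ✗ (none in [2,5])
  i=3: ✗ (none in [3,6])
Positions where it holds: {0} → 1.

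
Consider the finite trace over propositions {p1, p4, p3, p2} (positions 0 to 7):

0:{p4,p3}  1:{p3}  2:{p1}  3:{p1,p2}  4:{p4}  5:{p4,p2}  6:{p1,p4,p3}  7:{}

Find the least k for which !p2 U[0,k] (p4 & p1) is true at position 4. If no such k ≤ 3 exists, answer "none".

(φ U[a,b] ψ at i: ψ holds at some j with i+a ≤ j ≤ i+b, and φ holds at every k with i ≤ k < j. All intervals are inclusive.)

Need earliest j ≥ 4 with (p4 & p1), and !p2 at every k in [4,j-1].
  j=4: rhs fails.
  j=5: rhs fails.
  j=6: rhs holds but lhs fails at k=5.
  j=7: rhs fails.
No witness within the range → none.

none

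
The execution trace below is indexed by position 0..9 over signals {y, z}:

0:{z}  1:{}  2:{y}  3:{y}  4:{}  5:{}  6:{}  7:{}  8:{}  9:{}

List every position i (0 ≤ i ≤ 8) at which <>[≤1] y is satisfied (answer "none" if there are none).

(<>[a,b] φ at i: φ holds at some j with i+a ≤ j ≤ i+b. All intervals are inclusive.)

1, 2, 3

Evaluate at each i in [0,8]:
  i=0: ✗ (none in [0,1])
  i=1: ✓ (witness j=2)
  i=2: ✓ (witness j=2)
  i=3: ✓ (witness j=3)
  i=4: ✗ (none in [4,5])
  i=5: ✗ (none in [5,6])
  i=6: ✗ (none in [6,7])
  i=7: ✗ (none in [7,8])
  i=8: ✗ (none in [8,9])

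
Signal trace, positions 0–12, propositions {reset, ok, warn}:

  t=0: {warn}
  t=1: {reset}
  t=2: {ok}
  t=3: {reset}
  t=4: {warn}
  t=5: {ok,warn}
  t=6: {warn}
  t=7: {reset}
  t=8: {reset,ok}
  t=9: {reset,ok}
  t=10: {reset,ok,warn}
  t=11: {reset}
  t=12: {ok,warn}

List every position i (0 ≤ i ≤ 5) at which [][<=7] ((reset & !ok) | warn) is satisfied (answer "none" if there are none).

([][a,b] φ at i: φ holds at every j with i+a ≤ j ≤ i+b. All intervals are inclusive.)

Evaluate at each i in [0,5]:
  i=0: ✗ (fails at j=2)
  i=1: ✗ (fails at j=2)
  i=2: ✗ (fails at j=2)
  i=3: ✗ (fails at j=8)
  i=4: ✗ (fails at j=8)
  i=5: ✗ (fails at j=8)

none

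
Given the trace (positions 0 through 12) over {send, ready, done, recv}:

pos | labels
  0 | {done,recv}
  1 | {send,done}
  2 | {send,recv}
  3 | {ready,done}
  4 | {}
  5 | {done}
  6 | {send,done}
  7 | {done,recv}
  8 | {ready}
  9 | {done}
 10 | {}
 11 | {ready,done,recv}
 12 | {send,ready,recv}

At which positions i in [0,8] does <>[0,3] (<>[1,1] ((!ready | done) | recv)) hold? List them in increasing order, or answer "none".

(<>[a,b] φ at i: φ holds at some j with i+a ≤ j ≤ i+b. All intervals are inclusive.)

Evaluate at each i in [0,8]:
  i=0: ✓ (witness j=0)
  i=1: ✓ (witness j=1)
  i=2: ✓ (witness j=2)
  i=3: ✓ (witness j=3)
  i=4: ✓ (witness j=4)
  i=5: ✓ (witness j=5)
  i=6: ✓ (witness j=6)
  i=7: ✓ (witness j=8)
  i=8: ✓ (witness j=8)

0, 1, 2, 3, 4, 5, 6, 7, 8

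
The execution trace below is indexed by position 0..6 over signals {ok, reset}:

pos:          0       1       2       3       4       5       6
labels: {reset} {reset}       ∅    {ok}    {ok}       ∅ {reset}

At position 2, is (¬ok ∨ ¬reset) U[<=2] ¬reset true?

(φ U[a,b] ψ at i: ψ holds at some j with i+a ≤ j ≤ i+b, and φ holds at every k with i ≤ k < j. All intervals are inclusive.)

Need some j in [2,4] with ¬reset, and (¬ok ∨ ¬reset) at every k in [2,j-1].
  j=2: ¬reset holds; no prefix to check → satisfied.

True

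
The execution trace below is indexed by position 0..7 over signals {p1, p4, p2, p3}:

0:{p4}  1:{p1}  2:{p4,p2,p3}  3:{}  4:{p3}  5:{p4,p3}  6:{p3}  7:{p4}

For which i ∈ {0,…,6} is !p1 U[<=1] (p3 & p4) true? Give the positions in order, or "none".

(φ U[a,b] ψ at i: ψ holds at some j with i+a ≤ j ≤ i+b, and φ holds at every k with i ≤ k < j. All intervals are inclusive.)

2, 4, 5

Evaluate at each i in [0,6]:
  i=0: ✗ (no rhs in [0,1])
  i=1: ✗ (lhs fails at k=1 before rhs at j=2)
  i=2: ✓ (rhs at j=2)
  i=3: ✗ (no rhs in [3,4])
  i=4: ✓ (rhs at j=5; lhs holds on [4,4])
  i=5: ✓ (rhs at j=5)
  i=6: ✗ (no rhs in [6,7])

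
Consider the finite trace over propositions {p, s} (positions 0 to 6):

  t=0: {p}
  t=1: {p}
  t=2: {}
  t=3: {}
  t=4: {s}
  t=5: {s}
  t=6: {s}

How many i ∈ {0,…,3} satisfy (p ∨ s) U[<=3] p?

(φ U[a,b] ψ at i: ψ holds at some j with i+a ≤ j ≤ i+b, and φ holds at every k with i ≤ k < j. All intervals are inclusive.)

Evaluate at each i in [0,3]:
  i=0: ✓ (rhs at j=0)
  i=1: ✓ (rhs at j=1)
  i=2: ✗ (no rhs in [2,5])
  i=3: ✗ (no rhs in [3,6])
Positions where it holds: {0, 1} → 2.

2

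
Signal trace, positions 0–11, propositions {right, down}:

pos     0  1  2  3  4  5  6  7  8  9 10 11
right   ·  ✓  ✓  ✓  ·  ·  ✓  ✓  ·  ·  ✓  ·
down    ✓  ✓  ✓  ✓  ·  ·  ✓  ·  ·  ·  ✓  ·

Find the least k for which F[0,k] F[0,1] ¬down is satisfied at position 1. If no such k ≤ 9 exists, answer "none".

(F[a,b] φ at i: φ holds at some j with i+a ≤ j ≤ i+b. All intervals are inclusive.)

Scan j = 1,2,… for F[0,1] ¬down:
  j=1: fails
  j=2: fails
  j=3: holds
First hit at j=3, so smallest k = 3-1 = 2.

2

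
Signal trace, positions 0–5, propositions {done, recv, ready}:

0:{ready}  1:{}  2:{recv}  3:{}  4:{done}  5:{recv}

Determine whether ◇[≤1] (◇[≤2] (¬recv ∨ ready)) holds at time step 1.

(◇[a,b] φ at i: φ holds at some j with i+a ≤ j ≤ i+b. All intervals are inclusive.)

Check ◇[≤2] (¬recv ∨ ready) at each j in [1,2]:
  j=1: holds (witness at 1)
  j=2: holds (witness at 3)
Found at j=1 → formula holds.

Holds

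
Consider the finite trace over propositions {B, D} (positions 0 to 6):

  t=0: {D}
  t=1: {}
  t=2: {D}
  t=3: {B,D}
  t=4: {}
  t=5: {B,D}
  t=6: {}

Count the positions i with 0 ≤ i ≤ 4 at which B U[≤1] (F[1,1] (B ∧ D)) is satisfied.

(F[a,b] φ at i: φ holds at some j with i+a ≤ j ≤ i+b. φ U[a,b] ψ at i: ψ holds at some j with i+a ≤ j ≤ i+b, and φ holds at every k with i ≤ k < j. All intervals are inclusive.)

Evaluate at each i in [0,4]:
  i=0: ✗ (no rhs in [0,1])
  i=1: ✗ (lhs fails at k=1 before rhs at j=2)
  i=2: ✓ (rhs at j=2)
  i=3: ✓ (rhs at j=4; lhs holds on [3,3])
  i=4: ✓ (rhs at j=4)
Positions where it holds: {2, 3, 4} → 3.

3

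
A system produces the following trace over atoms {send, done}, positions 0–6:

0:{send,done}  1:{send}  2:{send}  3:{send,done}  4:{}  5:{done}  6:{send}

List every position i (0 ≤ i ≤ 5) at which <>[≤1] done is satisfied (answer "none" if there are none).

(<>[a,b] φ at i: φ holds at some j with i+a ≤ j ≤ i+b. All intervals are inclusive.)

0, 2, 3, 4, 5

Evaluate at each i in [0,5]:
  i=0: ✓ (witness j=0)
  i=1: ✗ (none in [1,2])
  i=2: ✓ (witness j=3)
  i=3: ✓ (witness j=3)
  i=4: ✓ (witness j=5)
  i=5: ✓ (witness j=5)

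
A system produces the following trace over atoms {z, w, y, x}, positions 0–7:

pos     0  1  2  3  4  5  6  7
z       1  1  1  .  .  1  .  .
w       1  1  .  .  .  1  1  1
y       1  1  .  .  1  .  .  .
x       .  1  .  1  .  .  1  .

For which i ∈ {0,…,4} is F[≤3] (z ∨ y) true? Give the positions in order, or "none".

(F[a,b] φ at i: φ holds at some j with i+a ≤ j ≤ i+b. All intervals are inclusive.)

Evaluate at each i in [0,4]:
  i=0: ✓ (witness j=0)
  i=1: ✓ (witness j=1)
  i=2: ✓ (witness j=2)
  i=3: ✓ (witness j=4)
  i=4: ✓ (witness j=4)

0, 1, 2, 3, 4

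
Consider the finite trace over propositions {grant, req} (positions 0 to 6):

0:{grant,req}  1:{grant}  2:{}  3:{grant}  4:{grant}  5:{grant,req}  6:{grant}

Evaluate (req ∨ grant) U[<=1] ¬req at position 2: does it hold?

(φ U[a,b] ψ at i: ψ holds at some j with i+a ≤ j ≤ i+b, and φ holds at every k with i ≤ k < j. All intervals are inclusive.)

Need some j in [2,3] with ¬req, and (req ∨ grant) at every k in [2,j-1].
  j=2: ¬req holds; no prefix to check → satisfied.

True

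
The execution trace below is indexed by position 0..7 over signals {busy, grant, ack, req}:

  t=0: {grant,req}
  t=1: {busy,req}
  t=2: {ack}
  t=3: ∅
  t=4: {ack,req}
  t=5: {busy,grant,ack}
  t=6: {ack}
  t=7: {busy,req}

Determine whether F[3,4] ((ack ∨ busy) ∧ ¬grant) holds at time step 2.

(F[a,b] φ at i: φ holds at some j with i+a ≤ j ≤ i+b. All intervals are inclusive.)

Check ((ack ∨ busy) ∧ ¬grant) at each j in [5,6]:
  j=5: false
  j=6: true
Found at j=6 → formula holds.

True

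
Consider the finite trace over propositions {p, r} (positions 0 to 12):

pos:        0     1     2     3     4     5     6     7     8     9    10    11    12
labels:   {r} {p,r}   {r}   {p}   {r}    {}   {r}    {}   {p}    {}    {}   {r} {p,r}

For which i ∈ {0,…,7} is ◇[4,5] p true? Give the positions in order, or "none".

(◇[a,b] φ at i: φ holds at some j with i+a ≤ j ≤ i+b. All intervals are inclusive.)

Evaluate at each i in [0,7]:
  i=0: ✗ (none in [4,5])
  i=1: ✗ (none in [5,6])
  i=2: ✗ (none in [6,7])
  i=3: ✓ (witness j=8)
  i=4: ✓ (witness j=8)
  i=5: ✗ (none in [9,10])
  i=6: ✗ (none in [10,11])
  i=7: ✓ (witness j=12)

3, 4, 7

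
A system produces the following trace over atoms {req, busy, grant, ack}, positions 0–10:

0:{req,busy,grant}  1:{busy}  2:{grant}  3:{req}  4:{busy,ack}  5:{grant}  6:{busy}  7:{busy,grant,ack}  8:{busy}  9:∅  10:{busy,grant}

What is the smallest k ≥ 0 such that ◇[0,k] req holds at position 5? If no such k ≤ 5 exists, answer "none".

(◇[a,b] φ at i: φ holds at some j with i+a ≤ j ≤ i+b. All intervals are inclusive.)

Scan j = 5,6,… for req:
  j=5: fails
  j=6: fails
  j=7: fails
  j=8: fails
  j=9: fails
  j=10: fails
No j in [5,10] satisfies it → none.

none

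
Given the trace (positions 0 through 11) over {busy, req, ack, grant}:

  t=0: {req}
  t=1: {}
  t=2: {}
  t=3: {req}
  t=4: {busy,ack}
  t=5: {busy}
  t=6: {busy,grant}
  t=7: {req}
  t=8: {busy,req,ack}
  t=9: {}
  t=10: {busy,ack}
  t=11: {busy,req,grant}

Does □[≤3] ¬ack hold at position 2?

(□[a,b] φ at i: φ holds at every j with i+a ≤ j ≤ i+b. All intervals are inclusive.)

Check ¬ack at every j in [2,5]:
  j=2: true
  j=3: true
  j=4: false
  j=5: true
Fails at j=4 → formula fails.

No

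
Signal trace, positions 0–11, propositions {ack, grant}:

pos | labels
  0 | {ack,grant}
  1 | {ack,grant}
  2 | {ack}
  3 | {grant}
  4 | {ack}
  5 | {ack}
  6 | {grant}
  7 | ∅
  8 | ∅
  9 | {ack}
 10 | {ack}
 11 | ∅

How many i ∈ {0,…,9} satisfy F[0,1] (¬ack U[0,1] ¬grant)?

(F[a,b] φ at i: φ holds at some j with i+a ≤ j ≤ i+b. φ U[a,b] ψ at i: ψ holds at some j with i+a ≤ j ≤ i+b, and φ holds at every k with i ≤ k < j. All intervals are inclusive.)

Evaluate at each i in [0,9]:
  i=0: ✗ (none in [0,1])
  i=1: ✓ (witness j=2)
  i=2: ✓ (witness j=2)
  i=3: ✓ (witness j=3)
  i=4: ✓ (witness j=4)
  i=5: ✓ (witness j=5)
  i=6: ✓ (witness j=6)
  i=7: ✓ (witness j=7)
  i=8: ✓ (witness j=8)
  i=9: ✓ (witness j=9)
Positions where it holds: {1, 2, 3, 4, 5, 6, 7, 8, 9} → 9.

9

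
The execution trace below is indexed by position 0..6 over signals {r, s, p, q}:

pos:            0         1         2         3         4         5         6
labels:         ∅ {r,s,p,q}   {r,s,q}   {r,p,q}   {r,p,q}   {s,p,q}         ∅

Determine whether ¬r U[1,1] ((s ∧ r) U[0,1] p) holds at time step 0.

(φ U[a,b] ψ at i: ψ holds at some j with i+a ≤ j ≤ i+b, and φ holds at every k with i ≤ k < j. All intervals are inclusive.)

Yes

Need some j in [1,1] with ((s ∧ r) U[0,1] p), and ¬r at every k in [0,j-1].
  j=1: ((s ∧ r) U[0,1] p) holds; ¬r holds at every k in [0,0] → satisfied.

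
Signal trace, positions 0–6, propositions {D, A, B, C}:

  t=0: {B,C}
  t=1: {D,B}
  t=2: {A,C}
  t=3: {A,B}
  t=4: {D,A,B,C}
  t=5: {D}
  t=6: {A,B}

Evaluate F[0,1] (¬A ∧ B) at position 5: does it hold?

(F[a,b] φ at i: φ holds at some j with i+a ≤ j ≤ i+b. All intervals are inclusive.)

False

Check (¬A ∧ B) at each j in [5,6]:
  j=5: false
  j=6: false
No position in the window satisfies it → formula fails.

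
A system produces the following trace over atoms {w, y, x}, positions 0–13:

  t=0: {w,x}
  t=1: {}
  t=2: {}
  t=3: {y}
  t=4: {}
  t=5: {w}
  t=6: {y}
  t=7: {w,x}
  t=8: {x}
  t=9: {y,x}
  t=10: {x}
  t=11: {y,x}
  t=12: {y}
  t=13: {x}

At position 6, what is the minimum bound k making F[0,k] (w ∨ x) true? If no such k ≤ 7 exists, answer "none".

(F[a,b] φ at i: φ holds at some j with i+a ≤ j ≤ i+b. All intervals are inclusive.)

1

Scan j = 6,7,… for (w ∨ x):
  j=6: fails
  j=7: holds
First hit at j=7, so smallest k = 7-6 = 1.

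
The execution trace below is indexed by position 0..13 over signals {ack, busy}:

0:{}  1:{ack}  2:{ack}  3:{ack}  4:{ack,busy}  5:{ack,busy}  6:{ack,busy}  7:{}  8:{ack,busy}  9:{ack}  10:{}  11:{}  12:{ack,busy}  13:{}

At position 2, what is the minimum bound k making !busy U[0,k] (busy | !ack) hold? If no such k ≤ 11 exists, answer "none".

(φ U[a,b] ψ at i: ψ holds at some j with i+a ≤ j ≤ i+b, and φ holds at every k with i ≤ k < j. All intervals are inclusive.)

Need earliest j ≥ 2 with (busy | !ack), and !busy at every k in [2,j-1].
  j=2: rhs fails.
  j=3: rhs fails.
  j=4: rhs holds; lhs holds on [2,3]. k = 2.

2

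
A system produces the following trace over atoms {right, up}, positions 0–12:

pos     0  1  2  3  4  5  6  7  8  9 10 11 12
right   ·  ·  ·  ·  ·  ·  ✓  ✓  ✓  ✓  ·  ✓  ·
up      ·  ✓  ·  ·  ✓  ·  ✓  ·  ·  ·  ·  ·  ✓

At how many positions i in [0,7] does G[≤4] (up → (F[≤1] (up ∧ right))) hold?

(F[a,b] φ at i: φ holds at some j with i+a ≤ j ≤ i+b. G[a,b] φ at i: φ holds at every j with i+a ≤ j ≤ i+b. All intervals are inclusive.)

Evaluate at each i in [0,7]:
  i=0: ✗ (fails at j=1)
  i=1: ✗ (fails at j=1)
  i=2: ✗ (fails at j=4)
  i=3: ✗ (fails at j=4)
  i=4: ✗ (fails at j=4)
  i=5: ✓ (all of [5,9])
  i=6: ✓ (all of [6,10])
  i=7: ✓ (all of [7,11])
Positions where it holds: {5, 6, 7} → 3.

3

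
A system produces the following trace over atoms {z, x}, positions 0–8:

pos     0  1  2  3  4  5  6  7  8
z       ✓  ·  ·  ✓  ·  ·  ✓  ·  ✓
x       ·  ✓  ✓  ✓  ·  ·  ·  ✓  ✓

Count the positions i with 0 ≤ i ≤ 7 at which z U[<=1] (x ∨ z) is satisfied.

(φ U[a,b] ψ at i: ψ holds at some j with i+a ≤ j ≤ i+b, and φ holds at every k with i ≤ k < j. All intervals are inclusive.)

6

Evaluate at each i in [0,7]:
  i=0: ✓ (rhs at j=0)
  i=1: ✓ (rhs at j=1)
  i=2: ✓ (rhs at j=2)
  i=3: ✓ (rhs at j=3)
  i=4: ✗ (no rhs in [4,5])
  i=5: ✗ (lhs fails at k=5 before rhs at j=6)
  i=6: ✓ (rhs at j=6)
  i=7: ✓ (rhs at j=7)
Positions where it holds: {0, 1, 2, 3, 6, 7} → 6.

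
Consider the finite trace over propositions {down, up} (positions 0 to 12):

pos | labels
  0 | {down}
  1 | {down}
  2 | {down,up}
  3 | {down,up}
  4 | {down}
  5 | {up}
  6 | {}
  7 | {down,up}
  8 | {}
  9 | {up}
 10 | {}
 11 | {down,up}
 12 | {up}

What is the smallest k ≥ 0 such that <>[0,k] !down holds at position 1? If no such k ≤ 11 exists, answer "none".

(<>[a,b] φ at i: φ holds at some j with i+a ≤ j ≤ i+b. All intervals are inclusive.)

4

Scan j = 1,2,… for !down:
  j=1: fails
  j=2: fails
  j=3: fails
  j=4: fails
  j=5: holds
First hit at j=5, so smallest k = 5-1 = 4.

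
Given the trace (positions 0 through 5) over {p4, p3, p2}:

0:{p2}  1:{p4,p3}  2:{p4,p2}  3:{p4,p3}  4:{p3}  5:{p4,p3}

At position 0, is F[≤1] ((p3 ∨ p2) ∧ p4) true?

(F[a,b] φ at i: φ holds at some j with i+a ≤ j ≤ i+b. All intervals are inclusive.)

Yes

Check ((p3 ∨ p2) ∧ p4) at each j in [0,1]:
  j=0: false
  j=1: true
Found at j=1 → formula holds.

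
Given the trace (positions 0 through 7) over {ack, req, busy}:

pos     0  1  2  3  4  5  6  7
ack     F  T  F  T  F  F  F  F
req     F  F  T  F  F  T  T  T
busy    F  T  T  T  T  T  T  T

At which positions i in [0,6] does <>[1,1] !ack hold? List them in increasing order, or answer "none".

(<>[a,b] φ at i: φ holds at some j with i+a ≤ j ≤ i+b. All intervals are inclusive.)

1, 3, 4, 5, 6

Evaluate at each i in [0,6]:
  i=0: ✗ (none in [1,1])
  i=1: ✓ (witness j=2)
  i=2: ✗ (none in [3,3])
  i=3: ✓ (witness j=4)
  i=4: ✓ (witness j=5)
  i=5: ✓ (witness j=6)
  i=6: ✓ (witness j=7)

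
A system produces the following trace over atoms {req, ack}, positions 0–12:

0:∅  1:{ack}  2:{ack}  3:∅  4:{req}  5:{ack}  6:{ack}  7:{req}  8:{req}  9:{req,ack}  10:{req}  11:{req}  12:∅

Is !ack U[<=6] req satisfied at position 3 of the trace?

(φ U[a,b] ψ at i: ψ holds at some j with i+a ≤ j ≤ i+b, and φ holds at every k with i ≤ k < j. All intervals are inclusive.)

Need some j in [3,9] with req, and !ack at every k in [3,j-1].
  j=3: req false.
  j=4: req holds; !ack holds at every k in [3,3] → satisfied.

True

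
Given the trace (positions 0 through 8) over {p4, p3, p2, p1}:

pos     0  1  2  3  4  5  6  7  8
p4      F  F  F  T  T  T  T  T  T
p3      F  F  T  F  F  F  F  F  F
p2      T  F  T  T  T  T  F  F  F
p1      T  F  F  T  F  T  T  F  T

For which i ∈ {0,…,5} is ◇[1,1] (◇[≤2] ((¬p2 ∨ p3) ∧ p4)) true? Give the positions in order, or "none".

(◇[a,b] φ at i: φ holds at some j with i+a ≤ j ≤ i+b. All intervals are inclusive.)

Evaluate at each i in [0,5]:
  i=0: ✗ (none in [1,1])
  i=1: ✗ (none in [2,2])
  i=2: ✗ (none in [3,3])
  i=3: ✓ (witness j=4)
  i=4: ✓ (witness j=5)
  i=5: ✓ (witness j=6)

3, 4, 5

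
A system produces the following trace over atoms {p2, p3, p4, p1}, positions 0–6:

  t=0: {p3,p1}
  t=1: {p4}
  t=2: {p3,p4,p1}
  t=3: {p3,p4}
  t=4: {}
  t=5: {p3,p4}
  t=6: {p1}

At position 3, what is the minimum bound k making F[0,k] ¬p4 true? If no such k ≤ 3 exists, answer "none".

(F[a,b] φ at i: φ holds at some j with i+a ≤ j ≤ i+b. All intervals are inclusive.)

Scan j = 3,4,… for ¬p4:
  j=3: fails
  j=4: holds
First hit at j=4, so smallest k = 4-3 = 1.

1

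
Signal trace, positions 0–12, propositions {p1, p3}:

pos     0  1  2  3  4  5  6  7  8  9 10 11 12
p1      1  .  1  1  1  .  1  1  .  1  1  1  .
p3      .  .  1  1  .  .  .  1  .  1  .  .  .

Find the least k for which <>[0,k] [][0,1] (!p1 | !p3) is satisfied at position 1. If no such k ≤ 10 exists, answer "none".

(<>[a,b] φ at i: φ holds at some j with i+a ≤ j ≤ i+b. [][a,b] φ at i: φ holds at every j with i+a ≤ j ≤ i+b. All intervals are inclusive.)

Scan j = 1,2,… for [][0,1] (!p1 | !p3):
  j=1: fails
  j=2: fails
  j=3: fails
  j=4: holds
First hit at j=4, so smallest k = 4-1 = 3.

3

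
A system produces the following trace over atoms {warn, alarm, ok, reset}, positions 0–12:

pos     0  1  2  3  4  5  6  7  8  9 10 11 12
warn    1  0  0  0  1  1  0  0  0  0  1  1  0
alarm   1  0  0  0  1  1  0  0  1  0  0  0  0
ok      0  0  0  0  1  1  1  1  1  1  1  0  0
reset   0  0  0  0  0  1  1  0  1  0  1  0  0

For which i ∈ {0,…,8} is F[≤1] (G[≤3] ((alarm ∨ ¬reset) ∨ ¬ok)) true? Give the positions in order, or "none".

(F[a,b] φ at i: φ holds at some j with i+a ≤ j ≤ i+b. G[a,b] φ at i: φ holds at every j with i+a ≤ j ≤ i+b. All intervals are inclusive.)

Evaluate at each i in [0,8]:
  i=0: ✓ (witness j=0)
  i=1: ✓ (witness j=1)
  i=2: ✓ (witness j=2)
  i=3: ✗ (none in [3,4])
  i=4: ✗ (none in [4,5])
  i=5: ✗ (none in [5,6])
  i=6: ✗ (none in [6,7])
  i=7: ✗ (none in [7,8])
  i=8: ✗ (none in [8,9])

0, 1, 2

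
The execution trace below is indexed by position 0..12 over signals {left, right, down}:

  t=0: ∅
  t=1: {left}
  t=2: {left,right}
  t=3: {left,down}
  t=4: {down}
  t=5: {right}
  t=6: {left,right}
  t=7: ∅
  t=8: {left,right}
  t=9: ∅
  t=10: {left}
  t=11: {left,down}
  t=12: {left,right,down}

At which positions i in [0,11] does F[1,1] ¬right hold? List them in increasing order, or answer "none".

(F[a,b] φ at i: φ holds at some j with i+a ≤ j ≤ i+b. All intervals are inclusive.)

Evaluate at each i in [0,11]:
  i=0: ✓ (witness j=1)
  i=1: ✗ (none in [2,2])
  i=2: ✓ (witness j=3)
  i=3: ✓ (witness j=4)
  i=4: ✗ (none in [5,5])
  i=5: ✗ (none in [6,6])
  i=6: ✓ (witness j=7)
  i=7: ✗ (none in [8,8])
  i=8: ✓ (witness j=9)
  i=9: ✓ (witness j=10)
  i=10: ✓ (witness j=11)
  i=11: ✗ (none in [12,12])

0, 2, 3, 6, 8, 9, 10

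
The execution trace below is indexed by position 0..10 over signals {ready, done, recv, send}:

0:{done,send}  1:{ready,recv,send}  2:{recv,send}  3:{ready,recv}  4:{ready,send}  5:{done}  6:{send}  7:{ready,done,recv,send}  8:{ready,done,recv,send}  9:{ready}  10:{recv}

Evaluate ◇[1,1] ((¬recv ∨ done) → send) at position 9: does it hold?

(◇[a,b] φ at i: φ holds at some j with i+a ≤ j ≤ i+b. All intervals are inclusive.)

Yes

Check ((¬recv ∨ done) → send) at each j in [10,10]:
  j=10: true
Found at j=10 → formula holds.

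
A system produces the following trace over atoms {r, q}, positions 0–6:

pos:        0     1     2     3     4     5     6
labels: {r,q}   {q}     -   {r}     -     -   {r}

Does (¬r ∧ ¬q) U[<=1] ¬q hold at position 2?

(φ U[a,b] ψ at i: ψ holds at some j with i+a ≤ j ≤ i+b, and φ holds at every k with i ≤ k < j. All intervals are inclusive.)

Need some j in [2,3] with ¬q, and (¬r ∧ ¬q) at every k in [2,j-1].
  j=2: ¬q holds; no prefix to check → satisfied.

Holds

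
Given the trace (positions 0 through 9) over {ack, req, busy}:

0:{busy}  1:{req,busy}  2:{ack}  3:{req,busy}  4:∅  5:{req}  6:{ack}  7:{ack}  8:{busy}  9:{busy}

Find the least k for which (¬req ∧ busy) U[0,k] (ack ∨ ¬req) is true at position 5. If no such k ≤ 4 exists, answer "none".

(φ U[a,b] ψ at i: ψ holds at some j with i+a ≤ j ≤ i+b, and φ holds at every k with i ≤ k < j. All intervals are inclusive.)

none

Need earliest j ≥ 5 with (ack ∨ ¬req), and (¬req ∧ busy) at every k in [5,j-1].
  j=5: rhs fails.
  j=6: rhs holds but lhs fails at k=5.
  j=7: rhs holds but lhs fails at k=5.
  j=8: rhs holds but lhs fails at k=5.
  j=9: rhs holds but lhs fails at k=5.
No witness within the range → none.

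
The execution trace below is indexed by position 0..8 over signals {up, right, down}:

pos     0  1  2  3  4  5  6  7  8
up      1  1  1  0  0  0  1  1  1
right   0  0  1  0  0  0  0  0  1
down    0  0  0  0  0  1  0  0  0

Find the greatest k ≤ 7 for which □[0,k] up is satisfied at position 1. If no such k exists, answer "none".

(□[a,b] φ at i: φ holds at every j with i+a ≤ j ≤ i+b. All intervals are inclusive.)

1

up must hold from j=1 onward; find where it first fails.
  j=1: holds
  j=2: holds
  j=3: fails
Holds on [1,2], so largest k = 1.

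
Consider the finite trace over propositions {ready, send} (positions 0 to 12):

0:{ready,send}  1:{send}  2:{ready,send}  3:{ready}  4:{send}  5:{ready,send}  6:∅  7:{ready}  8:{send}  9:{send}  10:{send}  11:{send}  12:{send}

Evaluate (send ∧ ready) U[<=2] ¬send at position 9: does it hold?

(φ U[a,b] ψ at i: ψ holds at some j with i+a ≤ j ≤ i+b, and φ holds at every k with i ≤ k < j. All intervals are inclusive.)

Need some j in [9,11] with ¬send, and (send ∧ ready) at every k in [9,j-1].
  j=9: ¬send false.
  j=10: ¬send false.
  j=11: ¬send false.
No j in the window works → until fails.

False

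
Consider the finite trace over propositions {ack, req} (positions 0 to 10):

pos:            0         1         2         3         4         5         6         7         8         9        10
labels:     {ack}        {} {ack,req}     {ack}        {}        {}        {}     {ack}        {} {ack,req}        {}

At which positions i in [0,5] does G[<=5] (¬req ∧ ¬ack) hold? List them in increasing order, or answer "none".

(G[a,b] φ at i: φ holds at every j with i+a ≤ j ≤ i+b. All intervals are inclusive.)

Evaluate at each i in [0,5]:
  i=0: ✗ (fails at j=0)
  i=1: ✗ (fails at j=2)
  i=2: ✗ (fails at j=2)
  i=3: ✗ (fails at j=3)
  i=4: ✗ (fails at j=7)
  i=5: ✗ (fails at j=7)

none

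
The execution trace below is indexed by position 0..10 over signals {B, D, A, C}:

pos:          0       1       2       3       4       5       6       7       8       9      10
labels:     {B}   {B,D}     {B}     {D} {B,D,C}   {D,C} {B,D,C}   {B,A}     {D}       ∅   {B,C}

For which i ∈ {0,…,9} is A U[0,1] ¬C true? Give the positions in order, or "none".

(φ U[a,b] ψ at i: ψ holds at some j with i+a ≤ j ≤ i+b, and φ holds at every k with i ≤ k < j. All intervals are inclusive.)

0, 1, 2, 3, 7, 8, 9

Evaluate at each i in [0,9]:
  i=0: ✓ (rhs at j=0)
  i=1: ✓ (rhs at j=1)
  i=2: ✓ (rhs at j=2)
  i=3: ✓ (rhs at j=3)
  i=4: ✗ (no rhs in [4,5])
  i=5: ✗ (no rhs in [5,6])
  i=6: ✗ (lhs fails at k=6 before rhs at j=7)
  i=7: ✓ (rhs at j=7)
  i=8: ✓ (rhs at j=8)
  i=9: ✓ (rhs at j=9)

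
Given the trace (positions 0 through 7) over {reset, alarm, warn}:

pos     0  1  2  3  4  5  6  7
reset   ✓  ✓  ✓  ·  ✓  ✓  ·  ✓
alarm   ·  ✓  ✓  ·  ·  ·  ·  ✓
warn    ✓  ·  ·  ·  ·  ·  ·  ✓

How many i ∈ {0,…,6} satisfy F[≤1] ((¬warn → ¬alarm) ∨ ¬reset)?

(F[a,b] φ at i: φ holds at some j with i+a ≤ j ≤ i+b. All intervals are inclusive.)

Evaluate at each i in [0,6]:
  i=0: ✓ (witness j=0)
  i=1: ✗ (none in [1,2])
  i=2: ✓ (witness j=3)
  i=3: ✓ (witness j=3)
  i=4: ✓ (witness j=4)
  i=5: ✓ (witness j=5)
  i=6: ✓ (witness j=6)
Positions where it holds: {0, 2, 3, 4, 5, 6} → 6.

6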